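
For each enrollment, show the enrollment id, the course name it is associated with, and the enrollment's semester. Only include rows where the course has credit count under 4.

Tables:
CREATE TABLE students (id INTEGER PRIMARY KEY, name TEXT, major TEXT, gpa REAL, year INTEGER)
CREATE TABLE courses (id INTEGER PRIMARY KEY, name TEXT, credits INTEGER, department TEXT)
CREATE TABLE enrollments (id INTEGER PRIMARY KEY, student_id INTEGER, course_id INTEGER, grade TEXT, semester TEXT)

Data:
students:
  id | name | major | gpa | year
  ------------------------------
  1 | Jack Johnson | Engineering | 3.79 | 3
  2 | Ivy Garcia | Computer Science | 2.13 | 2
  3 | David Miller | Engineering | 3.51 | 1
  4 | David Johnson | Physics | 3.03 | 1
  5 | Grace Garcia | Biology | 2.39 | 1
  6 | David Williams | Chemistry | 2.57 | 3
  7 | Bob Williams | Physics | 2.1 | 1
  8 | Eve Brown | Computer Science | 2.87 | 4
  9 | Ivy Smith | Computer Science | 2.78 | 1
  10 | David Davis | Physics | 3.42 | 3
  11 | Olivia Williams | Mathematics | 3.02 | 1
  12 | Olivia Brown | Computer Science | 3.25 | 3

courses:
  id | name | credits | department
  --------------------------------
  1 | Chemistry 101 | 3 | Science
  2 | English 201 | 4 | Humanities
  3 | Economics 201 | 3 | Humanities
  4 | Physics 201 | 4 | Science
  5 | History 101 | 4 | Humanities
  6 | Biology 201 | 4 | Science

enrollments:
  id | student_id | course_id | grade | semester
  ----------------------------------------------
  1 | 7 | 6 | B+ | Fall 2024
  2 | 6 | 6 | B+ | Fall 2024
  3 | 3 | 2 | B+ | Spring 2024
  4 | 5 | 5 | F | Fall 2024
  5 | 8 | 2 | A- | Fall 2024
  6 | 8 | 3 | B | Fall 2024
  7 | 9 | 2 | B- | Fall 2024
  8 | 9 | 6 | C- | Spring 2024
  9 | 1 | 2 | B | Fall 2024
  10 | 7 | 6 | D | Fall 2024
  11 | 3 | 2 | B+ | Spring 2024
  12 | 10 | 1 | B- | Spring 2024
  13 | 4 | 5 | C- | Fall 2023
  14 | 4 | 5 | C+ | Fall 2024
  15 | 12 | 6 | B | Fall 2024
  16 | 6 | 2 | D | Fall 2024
SELECT c.id, p.name AS course, c.semester FROM enrollments c JOIN courses p ON c.course_id = p.id WHERE p.credits < 4

Execution result:
id | course | semester
6 | Economics 201 | Fall 2024
12 | Chemistry 101 | Spring 2024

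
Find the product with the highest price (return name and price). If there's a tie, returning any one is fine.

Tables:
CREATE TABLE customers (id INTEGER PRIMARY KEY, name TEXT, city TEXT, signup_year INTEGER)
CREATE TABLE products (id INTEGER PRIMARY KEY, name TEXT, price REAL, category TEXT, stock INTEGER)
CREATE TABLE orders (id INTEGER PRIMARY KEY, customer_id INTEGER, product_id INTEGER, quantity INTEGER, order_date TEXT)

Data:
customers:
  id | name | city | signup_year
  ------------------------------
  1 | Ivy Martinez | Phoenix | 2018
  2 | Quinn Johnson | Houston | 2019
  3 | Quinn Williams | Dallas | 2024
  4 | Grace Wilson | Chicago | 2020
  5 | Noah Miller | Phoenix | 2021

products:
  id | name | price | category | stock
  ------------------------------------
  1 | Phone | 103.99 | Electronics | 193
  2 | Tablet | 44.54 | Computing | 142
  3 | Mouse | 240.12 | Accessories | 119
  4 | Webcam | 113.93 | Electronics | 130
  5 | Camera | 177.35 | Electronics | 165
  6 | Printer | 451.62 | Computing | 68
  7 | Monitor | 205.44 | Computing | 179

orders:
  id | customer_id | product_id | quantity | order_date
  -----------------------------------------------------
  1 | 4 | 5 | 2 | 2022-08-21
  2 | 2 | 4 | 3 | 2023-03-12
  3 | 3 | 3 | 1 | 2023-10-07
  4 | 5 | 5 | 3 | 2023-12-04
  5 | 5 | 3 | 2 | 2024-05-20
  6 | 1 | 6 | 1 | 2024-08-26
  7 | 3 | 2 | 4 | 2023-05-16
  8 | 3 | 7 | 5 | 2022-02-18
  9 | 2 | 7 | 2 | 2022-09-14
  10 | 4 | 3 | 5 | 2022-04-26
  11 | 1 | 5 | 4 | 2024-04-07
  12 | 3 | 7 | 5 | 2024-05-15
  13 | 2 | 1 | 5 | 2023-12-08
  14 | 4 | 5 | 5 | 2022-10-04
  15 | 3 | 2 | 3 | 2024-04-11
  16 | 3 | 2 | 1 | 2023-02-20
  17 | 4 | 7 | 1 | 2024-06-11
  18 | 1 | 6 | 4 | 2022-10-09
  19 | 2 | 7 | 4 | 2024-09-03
SELECT name, price FROM products ORDER BY price DESC LIMIT 1

Execution result:
name | price
Printer | 451.62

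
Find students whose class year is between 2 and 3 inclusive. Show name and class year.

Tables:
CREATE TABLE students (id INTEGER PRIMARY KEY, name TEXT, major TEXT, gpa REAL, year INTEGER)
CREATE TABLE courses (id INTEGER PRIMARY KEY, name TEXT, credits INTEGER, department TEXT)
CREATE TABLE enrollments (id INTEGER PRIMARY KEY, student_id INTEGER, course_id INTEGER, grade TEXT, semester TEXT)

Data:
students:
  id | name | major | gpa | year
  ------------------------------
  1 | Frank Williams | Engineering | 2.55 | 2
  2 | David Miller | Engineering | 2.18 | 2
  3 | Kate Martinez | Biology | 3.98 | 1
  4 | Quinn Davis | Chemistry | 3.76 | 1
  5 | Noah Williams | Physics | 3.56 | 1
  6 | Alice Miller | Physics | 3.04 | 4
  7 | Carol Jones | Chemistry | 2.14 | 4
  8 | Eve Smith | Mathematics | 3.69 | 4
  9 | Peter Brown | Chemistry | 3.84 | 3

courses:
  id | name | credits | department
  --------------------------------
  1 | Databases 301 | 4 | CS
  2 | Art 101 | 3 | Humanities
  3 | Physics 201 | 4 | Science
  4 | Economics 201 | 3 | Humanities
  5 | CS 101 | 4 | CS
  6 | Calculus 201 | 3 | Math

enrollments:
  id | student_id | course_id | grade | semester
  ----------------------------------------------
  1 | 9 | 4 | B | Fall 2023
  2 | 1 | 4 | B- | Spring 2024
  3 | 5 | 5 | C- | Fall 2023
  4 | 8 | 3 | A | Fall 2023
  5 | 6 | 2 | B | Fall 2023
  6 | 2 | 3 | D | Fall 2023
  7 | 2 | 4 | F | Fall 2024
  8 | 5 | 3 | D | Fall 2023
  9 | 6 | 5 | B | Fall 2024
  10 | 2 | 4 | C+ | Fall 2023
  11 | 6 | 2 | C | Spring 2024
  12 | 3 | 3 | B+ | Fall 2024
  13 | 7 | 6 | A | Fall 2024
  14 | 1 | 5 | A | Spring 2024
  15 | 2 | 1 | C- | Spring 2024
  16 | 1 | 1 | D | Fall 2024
SELECT name, year FROM students WHERE year BETWEEN 2 AND 3

Execution result:
name | year
Frank Williams | 2
David Miller | 2
Peter Brown | 3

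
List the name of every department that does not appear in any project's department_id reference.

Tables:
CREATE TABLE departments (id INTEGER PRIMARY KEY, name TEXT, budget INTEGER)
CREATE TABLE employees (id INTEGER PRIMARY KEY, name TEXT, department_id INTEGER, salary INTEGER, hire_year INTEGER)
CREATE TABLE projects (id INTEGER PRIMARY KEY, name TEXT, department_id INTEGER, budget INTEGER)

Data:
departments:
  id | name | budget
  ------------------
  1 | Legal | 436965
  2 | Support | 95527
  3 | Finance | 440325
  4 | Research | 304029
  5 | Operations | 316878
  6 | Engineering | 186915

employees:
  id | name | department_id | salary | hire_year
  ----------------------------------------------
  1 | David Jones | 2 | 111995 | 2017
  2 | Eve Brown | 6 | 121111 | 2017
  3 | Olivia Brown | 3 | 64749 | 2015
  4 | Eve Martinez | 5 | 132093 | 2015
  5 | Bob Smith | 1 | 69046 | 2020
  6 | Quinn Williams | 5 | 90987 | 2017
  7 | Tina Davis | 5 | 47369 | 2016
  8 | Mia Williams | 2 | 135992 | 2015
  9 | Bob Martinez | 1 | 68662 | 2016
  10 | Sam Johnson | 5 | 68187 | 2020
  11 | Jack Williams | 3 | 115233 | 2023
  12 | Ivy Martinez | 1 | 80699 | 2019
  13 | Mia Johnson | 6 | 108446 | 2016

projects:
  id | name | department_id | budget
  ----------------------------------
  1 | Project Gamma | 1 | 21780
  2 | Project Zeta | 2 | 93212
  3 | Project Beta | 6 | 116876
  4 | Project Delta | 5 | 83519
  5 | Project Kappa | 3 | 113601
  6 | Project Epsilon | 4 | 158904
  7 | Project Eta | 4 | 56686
SELECT p.name FROM departments p LEFT JOIN projects c ON c.department_id = p.id WHERE c.id IS NULL

Execution result:
(no rows)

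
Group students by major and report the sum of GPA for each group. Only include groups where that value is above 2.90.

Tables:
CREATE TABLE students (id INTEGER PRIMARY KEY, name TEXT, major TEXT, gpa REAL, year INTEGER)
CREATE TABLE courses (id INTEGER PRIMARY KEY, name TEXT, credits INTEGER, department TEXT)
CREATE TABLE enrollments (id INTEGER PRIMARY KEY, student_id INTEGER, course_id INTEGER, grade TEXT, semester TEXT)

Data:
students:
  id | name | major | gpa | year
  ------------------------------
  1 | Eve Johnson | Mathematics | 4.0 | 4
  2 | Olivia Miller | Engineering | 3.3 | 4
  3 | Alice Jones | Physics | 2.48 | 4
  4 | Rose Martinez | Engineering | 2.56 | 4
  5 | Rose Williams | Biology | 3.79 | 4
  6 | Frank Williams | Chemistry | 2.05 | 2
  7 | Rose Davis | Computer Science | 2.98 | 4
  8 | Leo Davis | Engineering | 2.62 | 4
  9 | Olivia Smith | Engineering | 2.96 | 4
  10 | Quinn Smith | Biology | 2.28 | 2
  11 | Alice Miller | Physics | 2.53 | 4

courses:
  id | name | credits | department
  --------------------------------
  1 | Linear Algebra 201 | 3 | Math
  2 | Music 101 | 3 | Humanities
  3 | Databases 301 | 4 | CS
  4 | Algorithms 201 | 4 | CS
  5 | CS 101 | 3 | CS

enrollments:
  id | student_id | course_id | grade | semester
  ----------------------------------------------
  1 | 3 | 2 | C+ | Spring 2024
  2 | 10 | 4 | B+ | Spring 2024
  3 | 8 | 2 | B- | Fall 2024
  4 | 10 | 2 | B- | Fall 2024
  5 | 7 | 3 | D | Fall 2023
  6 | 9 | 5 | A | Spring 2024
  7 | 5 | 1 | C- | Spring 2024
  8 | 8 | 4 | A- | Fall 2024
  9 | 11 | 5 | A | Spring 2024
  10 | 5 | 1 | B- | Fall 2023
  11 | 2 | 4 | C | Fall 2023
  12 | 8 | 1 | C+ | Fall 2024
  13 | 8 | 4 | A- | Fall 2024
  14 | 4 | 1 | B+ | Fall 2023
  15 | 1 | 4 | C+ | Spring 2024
SELECT major, SUM(gpa) AS sum_gpa FROM students GROUP BY major HAVING SUM(gpa) > 2.9

Execution result:
major | sum_gpa
Biology | 6.07
Computer Science | 2.98
Engineering | 11.44
Mathematics | 4.00
Physics | 5.01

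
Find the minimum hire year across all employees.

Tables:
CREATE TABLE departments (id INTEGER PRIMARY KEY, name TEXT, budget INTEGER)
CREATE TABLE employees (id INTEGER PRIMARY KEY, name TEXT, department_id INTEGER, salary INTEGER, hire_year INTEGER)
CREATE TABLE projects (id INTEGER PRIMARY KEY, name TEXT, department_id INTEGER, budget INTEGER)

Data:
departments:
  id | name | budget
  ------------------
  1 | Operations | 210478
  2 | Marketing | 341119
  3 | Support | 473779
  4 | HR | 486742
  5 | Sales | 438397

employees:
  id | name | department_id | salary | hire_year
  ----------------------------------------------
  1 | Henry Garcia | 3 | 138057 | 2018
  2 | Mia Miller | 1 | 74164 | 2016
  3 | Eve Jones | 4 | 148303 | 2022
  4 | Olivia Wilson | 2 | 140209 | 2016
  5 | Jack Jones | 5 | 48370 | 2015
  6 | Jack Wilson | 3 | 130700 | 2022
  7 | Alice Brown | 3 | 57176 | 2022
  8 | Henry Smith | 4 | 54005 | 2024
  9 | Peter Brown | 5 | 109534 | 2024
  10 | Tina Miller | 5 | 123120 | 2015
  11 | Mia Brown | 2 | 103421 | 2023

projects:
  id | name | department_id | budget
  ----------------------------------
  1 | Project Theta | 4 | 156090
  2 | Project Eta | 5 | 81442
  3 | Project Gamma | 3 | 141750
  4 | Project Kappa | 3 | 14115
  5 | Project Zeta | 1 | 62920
SELECT MIN(hire_year) FROM employees

Execution result:
2015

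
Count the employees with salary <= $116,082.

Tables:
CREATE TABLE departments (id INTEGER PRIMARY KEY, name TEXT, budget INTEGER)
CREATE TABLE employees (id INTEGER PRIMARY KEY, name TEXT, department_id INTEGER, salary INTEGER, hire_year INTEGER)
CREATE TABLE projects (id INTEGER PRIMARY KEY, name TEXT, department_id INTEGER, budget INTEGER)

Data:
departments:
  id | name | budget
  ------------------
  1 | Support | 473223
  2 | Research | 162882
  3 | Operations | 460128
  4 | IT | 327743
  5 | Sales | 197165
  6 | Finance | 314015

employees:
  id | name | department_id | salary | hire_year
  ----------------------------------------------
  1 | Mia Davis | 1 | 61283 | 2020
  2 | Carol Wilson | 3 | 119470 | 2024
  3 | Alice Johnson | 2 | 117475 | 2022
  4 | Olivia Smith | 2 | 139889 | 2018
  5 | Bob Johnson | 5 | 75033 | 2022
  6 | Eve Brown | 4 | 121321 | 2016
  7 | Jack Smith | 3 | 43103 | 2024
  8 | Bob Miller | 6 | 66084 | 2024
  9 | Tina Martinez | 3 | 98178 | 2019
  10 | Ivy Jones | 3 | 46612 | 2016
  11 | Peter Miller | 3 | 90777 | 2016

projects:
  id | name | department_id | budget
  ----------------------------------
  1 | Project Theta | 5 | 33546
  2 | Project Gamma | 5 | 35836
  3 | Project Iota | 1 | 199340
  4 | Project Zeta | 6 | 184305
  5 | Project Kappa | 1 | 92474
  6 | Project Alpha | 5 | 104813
SELECT COUNT(*) FROM employees WHERE salary <= 116082

Execution result:
7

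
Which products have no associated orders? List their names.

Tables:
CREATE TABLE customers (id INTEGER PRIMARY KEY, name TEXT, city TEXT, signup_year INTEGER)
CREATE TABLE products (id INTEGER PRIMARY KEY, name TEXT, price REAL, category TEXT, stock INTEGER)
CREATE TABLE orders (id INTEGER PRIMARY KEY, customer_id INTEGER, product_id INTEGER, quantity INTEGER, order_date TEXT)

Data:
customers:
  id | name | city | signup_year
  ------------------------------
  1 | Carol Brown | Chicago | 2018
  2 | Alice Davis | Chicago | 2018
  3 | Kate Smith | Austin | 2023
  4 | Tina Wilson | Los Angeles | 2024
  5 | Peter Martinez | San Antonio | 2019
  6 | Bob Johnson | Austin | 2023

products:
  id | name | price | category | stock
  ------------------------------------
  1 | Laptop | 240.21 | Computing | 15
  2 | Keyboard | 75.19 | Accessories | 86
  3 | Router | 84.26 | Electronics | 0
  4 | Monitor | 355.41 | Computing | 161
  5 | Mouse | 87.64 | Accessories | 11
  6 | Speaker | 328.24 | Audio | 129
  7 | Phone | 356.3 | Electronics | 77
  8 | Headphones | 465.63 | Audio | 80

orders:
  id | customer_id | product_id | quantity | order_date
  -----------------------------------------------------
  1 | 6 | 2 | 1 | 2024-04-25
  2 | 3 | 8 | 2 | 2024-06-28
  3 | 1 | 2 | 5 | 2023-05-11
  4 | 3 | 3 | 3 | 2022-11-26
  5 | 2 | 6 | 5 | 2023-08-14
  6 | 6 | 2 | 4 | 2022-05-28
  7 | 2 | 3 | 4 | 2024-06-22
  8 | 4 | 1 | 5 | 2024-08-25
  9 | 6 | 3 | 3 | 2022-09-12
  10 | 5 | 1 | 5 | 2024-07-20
SELECT p.name FROM products p LEFT JOIN orders c ON c.product_id = p.id WHERE c.id IS NULL

Execution result:
name
Monitor
Mouse
Phone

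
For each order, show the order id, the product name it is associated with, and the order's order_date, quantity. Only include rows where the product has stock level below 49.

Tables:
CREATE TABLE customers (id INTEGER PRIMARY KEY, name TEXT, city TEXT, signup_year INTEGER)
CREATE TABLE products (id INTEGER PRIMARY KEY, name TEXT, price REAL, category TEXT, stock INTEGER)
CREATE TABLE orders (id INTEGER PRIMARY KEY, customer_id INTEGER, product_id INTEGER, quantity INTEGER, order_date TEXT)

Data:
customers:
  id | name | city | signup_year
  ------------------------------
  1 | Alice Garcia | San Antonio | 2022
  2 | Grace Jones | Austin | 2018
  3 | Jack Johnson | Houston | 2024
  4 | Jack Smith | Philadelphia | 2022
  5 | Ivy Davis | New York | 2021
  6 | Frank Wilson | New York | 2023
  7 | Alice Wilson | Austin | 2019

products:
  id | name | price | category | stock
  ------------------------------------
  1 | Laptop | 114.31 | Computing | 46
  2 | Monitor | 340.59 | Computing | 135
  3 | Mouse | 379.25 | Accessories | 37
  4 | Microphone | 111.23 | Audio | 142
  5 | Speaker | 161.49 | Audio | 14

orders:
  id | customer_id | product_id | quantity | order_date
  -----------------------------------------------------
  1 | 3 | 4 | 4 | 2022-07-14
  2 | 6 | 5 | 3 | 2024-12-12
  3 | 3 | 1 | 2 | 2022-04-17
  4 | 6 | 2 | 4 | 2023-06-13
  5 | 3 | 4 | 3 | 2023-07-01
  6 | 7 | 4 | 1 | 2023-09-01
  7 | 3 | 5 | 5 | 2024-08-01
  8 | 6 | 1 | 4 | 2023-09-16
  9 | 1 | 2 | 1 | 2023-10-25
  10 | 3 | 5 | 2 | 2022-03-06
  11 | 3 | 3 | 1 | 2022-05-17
SELECT c.id, p.name AS product, c.order_date, c.quantity FROM orders c JOIN products p ON c.product_id = p.id WHERE p.stock < 49

Execution result:
id | product | order_date | quantity
2 | Speaker | 2024-12-12 | 3
3 | Laptop | 2022-04-17 | 2
7 | Speaker | 2024-08-01 | 5
8 | Laptop | 2023-09-16 | 4
10 | Speaker | 2022-03-06 | 2
11 | Mouse | 2022-05-17 | 1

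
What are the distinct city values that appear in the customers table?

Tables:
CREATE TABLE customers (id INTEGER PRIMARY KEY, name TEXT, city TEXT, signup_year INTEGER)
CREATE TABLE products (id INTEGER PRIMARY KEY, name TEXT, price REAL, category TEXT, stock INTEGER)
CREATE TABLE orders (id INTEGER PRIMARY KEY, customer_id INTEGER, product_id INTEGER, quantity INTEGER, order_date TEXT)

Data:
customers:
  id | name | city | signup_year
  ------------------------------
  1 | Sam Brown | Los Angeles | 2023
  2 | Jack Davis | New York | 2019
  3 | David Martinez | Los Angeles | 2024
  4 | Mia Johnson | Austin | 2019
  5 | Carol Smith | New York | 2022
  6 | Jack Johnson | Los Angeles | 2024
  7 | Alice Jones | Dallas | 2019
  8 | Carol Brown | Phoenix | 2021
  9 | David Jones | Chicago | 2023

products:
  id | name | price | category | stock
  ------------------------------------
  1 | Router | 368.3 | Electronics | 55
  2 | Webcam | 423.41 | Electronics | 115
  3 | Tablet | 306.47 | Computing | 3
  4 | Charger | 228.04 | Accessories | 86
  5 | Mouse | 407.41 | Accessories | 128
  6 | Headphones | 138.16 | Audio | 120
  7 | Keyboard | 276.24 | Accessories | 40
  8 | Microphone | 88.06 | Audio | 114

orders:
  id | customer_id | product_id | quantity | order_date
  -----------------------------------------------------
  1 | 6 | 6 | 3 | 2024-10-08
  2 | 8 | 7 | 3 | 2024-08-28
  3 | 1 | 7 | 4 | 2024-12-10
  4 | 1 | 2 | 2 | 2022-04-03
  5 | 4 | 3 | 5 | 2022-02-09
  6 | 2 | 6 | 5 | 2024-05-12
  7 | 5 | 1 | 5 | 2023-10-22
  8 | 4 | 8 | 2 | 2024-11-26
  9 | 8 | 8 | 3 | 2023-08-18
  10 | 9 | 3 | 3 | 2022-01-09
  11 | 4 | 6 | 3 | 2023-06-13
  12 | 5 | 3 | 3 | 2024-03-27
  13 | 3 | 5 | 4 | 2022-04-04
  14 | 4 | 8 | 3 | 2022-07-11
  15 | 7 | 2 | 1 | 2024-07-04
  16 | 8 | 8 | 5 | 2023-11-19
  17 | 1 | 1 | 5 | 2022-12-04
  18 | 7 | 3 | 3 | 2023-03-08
SELECT DISTINCT city FROM customers

Execution result:
city
Los Angeles
New York
Austin
Dallas
Phoenix
Chicago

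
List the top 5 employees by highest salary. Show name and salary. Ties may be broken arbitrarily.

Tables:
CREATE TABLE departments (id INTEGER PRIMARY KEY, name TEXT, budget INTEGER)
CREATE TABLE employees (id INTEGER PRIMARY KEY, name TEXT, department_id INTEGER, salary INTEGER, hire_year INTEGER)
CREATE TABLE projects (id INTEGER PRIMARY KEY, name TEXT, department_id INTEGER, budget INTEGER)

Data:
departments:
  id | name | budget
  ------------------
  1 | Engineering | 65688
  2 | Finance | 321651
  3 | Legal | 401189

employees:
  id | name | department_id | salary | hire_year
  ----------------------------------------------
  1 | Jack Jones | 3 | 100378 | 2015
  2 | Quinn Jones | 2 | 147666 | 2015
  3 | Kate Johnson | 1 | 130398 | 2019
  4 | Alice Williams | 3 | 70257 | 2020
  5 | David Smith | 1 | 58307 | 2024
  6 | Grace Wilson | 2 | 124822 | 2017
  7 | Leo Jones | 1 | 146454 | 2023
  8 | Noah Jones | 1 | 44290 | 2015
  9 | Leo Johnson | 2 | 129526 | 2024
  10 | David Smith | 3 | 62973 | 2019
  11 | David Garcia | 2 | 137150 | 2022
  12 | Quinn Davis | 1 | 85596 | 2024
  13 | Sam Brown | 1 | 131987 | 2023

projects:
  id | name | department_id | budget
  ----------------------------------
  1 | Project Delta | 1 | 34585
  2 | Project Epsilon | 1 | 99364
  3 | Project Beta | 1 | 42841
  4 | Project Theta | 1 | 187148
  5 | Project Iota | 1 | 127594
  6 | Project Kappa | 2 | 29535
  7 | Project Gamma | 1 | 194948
SELECT name, salary FROM employees ORDER BY salary DESC LIMIT 5

Execution result:
name | salary
Quinn Jones | 147666
Leo Jones | 146454
David Garcia | 137150
Sam Brown | 131987
Kate Johnson | 130398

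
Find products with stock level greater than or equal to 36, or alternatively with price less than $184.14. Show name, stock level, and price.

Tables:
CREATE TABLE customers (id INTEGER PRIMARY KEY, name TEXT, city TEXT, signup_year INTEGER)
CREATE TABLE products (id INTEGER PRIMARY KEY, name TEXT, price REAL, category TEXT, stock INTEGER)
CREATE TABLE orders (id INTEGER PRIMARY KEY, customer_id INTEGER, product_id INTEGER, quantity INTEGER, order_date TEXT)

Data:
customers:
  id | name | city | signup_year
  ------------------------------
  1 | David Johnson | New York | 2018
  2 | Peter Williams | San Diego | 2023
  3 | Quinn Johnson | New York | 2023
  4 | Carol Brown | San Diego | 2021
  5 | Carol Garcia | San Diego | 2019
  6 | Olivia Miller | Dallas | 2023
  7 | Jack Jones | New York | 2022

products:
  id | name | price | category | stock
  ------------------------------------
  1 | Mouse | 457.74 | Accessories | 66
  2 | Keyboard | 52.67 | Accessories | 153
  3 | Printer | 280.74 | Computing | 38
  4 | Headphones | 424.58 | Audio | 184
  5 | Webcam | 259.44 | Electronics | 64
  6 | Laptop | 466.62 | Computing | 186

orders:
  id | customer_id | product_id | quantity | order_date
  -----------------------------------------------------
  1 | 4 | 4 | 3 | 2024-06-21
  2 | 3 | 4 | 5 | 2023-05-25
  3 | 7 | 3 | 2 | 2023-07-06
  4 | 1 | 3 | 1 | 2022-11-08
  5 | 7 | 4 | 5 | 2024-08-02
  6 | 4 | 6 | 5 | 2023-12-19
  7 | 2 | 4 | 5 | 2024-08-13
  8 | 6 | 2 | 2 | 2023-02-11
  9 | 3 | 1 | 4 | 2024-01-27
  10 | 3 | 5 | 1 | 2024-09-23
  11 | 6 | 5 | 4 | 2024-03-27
SELECT name, stock, price FROM products WHERE stock >= 36 OR price < 184.14

Execution result:
name | stock | price
Mouse | 66 | 457.74
Keyboard | 153 | 52.67
Printer | 38 | 280.74
Headphones | 184 | 424.58
Webcam | 64 | 259.44
Laptop | 186 | 466.62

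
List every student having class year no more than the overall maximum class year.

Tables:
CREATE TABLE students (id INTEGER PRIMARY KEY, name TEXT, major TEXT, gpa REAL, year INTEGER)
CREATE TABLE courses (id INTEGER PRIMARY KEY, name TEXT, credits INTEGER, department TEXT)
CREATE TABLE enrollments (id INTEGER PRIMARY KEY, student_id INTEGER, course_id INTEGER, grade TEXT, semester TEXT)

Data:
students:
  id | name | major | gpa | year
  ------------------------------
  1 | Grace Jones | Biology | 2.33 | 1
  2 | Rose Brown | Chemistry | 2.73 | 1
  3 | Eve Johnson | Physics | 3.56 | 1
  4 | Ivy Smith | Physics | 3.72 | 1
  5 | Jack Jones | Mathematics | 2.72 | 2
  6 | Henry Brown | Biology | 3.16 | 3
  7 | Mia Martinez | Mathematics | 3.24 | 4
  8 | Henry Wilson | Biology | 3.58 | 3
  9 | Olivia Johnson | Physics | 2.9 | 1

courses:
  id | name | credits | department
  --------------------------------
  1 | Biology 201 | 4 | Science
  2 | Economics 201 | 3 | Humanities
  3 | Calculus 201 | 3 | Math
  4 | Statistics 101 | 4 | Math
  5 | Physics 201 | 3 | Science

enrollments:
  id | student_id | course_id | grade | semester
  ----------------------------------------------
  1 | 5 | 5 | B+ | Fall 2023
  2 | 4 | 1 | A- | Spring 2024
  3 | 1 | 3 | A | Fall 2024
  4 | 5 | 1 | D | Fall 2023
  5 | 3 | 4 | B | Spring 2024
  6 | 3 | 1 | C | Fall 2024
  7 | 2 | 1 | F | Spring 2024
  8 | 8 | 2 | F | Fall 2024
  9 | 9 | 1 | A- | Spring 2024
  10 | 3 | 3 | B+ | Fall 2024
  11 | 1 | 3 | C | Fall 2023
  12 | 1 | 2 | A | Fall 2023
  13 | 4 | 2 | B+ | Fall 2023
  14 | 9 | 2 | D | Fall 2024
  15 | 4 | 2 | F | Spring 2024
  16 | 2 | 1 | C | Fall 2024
SELECT name, year FROM students WHERE year <= (SELECT MAX(year) FROM students)

Execution result:
name | year
Grace Jones | 1
Rose Brown | 1
Eve Johnson | 1
Ivy Smith | 1
Jack Jones | 2
Henry Brown | 3
Mia Martinez | 4
Henry Wilson | 3
Olivia Johnson | 1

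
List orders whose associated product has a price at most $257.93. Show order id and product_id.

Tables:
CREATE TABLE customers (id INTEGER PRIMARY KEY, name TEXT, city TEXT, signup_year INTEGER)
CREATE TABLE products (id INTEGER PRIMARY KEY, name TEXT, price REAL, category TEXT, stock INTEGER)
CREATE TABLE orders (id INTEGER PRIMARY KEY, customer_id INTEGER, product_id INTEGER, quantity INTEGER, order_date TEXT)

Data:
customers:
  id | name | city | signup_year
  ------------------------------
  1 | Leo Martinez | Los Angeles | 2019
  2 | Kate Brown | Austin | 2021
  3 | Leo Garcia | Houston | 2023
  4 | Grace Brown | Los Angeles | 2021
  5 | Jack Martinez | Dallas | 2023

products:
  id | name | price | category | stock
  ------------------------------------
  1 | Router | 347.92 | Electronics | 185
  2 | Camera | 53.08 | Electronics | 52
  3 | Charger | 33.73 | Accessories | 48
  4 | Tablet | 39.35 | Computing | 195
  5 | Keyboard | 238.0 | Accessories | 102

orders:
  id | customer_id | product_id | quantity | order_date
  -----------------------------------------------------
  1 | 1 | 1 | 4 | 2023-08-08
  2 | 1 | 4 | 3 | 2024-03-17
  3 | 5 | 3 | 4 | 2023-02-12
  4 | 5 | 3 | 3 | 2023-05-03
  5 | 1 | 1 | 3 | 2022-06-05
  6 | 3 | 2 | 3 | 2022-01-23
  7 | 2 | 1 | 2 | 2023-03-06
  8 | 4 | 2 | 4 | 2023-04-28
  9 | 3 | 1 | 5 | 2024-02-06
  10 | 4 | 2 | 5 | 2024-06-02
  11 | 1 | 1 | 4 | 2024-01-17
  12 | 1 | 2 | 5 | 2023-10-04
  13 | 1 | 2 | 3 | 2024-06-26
SELECT id, product_id FROM orders WHERE product_id IN (SELECT id FROM products WHERE price <= 257.93)

Execution result:
id | product_id
2 | 4
3 | 3
4 | 3
6 | 2
8 | 2
10 | 2
12 | 2
13 | 2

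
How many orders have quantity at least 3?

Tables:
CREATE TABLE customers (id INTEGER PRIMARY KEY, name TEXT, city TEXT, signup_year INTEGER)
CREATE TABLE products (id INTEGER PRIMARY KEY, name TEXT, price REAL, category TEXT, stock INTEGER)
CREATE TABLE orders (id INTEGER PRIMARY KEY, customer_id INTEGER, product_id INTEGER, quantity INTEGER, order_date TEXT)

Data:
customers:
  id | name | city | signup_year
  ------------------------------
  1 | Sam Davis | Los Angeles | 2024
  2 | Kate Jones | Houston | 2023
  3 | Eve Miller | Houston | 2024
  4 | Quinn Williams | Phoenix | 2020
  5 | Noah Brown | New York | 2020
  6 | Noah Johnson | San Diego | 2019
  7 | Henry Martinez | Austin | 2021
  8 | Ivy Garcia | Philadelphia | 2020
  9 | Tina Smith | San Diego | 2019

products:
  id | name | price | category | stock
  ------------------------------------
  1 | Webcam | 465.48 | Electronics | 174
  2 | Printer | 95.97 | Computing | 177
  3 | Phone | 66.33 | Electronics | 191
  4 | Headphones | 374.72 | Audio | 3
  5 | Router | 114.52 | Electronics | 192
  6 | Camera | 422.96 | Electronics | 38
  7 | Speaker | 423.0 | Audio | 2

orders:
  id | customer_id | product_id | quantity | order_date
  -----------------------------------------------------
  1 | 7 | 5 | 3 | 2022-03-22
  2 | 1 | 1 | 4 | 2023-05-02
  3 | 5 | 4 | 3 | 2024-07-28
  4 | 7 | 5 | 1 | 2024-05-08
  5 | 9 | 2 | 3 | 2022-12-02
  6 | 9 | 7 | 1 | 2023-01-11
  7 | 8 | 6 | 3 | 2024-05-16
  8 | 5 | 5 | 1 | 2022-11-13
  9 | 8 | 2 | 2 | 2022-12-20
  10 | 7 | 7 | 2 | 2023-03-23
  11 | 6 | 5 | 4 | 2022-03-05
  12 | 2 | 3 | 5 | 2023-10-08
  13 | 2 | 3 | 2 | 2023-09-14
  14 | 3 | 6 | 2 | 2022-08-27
SELECT COUNT(*) FROM orders WHERE quantity >= 3

Execution result:
7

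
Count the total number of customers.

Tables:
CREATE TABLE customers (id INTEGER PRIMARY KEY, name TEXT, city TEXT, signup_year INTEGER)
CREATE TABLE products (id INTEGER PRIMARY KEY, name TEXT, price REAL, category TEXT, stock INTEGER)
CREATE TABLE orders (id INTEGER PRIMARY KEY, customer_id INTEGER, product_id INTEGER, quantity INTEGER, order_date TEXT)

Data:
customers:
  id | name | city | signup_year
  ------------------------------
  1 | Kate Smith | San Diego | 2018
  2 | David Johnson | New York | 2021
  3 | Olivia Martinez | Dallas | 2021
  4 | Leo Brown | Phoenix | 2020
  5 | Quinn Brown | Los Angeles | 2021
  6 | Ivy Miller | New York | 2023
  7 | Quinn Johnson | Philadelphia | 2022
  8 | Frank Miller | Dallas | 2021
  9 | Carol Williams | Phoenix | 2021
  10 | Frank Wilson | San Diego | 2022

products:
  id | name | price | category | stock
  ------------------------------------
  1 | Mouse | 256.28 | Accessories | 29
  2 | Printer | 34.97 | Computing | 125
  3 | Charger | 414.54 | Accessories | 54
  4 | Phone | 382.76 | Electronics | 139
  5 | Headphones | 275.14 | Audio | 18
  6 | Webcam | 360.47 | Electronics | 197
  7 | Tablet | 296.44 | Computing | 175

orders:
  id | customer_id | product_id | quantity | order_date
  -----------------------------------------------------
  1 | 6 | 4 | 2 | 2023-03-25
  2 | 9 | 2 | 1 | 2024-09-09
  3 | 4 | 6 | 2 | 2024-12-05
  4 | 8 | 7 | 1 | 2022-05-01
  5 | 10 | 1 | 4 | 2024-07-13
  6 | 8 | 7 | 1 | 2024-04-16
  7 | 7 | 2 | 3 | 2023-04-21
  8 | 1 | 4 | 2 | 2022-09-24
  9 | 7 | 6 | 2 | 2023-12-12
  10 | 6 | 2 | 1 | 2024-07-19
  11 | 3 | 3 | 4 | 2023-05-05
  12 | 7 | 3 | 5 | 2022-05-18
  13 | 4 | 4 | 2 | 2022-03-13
SELECT COUNT(*) FROM customers

Execution result:
10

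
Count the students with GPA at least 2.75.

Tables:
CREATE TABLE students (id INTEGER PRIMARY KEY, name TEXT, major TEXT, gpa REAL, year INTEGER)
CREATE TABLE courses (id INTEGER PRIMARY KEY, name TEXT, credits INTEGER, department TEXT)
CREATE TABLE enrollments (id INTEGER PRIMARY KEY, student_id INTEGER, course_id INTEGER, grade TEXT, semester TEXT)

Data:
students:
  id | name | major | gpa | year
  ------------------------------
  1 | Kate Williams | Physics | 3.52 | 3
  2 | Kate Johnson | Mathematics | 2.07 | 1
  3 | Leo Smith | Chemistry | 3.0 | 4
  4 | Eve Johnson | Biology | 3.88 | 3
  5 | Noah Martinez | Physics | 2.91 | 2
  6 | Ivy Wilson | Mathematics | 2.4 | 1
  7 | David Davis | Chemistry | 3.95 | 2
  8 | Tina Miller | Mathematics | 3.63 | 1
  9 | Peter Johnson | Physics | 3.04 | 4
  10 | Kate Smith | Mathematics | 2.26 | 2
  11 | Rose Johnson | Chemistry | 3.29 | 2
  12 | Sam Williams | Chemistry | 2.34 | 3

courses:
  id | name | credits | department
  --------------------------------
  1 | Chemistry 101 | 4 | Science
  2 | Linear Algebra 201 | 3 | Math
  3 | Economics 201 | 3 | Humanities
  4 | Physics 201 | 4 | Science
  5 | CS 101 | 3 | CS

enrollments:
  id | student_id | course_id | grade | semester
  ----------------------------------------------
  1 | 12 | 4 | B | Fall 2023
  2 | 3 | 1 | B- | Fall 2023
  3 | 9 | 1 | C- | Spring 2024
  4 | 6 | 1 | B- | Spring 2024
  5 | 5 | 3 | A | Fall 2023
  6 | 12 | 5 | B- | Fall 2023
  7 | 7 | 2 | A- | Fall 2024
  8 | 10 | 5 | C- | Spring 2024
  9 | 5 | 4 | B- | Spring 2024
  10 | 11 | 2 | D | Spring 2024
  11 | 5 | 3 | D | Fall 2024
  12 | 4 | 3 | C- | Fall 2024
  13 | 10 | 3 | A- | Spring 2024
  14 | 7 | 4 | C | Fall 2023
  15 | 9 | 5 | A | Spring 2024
SELECT COUNT(*) FROM students WHERE gpa >= 2.75

Execution result:
8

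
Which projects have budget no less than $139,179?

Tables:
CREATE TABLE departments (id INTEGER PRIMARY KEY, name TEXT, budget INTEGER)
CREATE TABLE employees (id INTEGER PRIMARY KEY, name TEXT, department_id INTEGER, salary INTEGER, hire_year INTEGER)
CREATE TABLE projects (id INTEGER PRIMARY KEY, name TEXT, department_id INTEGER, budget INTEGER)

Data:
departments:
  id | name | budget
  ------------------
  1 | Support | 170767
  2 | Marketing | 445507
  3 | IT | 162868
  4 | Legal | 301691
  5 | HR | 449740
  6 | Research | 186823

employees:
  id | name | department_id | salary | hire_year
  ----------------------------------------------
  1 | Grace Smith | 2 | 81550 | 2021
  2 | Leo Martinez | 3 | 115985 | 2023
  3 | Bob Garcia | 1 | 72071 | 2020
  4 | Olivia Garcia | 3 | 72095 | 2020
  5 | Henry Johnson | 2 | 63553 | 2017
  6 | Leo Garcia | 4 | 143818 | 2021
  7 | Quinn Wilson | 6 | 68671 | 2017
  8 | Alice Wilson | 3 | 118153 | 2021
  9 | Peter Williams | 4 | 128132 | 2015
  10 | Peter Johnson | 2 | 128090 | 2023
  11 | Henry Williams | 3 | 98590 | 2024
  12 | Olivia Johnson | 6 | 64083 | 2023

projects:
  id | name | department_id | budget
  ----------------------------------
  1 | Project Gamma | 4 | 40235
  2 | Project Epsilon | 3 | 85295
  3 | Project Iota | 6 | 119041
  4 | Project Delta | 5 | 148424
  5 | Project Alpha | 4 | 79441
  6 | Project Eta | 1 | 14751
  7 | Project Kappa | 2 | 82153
SELECT name, budget FROM projects WHERE budget >= 139179

Execution result:
name | budget
Project Delta | 148424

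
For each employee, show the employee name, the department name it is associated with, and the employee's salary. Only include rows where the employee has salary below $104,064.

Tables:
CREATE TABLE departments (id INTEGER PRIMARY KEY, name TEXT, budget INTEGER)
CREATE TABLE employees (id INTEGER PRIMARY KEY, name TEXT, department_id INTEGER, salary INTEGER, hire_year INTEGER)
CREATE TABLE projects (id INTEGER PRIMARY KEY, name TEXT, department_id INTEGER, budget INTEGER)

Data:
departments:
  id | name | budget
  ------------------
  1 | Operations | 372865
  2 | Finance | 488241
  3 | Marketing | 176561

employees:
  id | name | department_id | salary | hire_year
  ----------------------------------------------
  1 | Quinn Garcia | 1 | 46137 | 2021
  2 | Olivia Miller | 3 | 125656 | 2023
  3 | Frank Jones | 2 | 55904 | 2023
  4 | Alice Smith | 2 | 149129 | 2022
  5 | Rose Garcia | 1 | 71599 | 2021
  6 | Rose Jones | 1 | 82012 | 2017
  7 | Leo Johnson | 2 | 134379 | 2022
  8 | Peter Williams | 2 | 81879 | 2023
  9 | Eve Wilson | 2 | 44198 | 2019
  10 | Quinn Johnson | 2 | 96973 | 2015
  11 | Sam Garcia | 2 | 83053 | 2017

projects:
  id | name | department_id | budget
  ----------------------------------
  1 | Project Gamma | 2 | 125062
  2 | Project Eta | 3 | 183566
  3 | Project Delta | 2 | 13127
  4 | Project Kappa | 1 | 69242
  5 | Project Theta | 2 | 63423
SELECT c.name, p.name AS department, c.salary FROM employees c JOIN departments p ON c.department_id = p.id WHERE c.salary < 104064

Execution result:
name | department | salary
Quinn Garcia | Operations | 46137
Frank Jones | Finance | 55904
Rose Garcia | Operations | 71599
Rose Jones | Operations | 82012
Peter Williams | Finance | 81879
Eve Wilson | Finance | 44198
Quinn Johnson | Finance | 96973
Sam Garcia | Finance | 83053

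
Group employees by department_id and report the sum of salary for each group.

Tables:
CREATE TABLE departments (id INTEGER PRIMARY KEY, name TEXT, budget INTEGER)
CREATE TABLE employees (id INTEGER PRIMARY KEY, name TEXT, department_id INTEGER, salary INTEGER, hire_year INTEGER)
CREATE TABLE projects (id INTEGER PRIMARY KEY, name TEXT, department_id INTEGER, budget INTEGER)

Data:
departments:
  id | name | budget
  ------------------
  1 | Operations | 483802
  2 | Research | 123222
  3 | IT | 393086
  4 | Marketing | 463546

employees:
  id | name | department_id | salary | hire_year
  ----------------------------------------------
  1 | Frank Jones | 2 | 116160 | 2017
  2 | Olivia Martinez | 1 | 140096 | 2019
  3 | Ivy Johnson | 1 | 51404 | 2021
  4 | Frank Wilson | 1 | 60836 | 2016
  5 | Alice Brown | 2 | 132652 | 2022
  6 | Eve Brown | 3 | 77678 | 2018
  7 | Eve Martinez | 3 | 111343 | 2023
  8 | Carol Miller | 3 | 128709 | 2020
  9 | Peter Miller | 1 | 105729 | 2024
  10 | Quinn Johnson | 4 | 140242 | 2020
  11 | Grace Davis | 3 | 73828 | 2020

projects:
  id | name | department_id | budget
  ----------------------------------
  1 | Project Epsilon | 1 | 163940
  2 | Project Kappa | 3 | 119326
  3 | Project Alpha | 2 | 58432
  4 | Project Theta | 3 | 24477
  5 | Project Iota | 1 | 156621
SELECT department_id, SUM(salary) AS sum_salary FROM employees GROUP BY department_id

Execution result:
department_id | sum_salary
1 | 358065
2 | 248812
3 | 391558
4 | 140242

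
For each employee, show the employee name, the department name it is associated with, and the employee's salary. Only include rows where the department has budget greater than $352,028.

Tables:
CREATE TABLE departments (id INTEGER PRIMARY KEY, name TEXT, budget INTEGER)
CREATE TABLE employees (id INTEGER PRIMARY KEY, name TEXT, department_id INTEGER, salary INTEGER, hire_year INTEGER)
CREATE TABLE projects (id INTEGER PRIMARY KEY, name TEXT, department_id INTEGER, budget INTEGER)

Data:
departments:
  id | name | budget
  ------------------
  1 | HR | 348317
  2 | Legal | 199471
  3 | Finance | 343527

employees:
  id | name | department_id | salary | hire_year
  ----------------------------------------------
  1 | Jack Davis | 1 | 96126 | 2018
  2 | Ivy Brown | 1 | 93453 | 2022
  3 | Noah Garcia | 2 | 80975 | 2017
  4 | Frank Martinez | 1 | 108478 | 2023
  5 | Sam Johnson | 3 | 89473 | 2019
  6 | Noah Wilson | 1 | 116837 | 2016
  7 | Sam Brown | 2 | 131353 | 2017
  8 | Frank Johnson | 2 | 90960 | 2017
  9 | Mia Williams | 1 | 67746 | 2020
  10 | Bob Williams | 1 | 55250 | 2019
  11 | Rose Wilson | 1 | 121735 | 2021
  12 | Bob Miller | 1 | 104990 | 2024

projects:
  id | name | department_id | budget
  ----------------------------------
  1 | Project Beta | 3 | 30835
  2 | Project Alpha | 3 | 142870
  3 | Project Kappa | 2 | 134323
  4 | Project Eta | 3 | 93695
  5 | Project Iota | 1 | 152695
SELECT c.name, p.name AS department, c.salary FROM employees c JOIN departments p ON c.department_id = p.id WHERE p.budget > 352028

Execution result:
(no rows)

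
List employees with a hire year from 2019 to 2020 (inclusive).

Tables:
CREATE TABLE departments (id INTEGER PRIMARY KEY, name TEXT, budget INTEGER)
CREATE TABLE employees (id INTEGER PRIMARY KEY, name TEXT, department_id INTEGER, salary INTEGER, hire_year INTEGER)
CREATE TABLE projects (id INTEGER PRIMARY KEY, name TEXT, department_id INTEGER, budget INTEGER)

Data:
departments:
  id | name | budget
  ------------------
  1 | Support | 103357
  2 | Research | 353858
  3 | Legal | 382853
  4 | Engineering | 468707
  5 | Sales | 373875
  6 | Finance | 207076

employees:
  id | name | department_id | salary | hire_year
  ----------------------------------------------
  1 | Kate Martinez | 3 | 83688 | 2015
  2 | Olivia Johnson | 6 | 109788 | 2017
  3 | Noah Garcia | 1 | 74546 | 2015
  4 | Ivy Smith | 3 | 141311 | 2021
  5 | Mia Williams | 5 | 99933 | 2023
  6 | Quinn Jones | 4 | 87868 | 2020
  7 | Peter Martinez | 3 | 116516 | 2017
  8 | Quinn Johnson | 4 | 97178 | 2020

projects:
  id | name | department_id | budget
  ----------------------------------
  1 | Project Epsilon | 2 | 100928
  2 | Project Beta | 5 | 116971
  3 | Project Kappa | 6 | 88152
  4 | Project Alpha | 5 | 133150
SELECT name, hire_year FROM employees WHERE hire_year BETWEEN 2019 AND 2020

Execution result:
name | hire_year
Quinn Jones | 2020
Quinn Johnson | 2020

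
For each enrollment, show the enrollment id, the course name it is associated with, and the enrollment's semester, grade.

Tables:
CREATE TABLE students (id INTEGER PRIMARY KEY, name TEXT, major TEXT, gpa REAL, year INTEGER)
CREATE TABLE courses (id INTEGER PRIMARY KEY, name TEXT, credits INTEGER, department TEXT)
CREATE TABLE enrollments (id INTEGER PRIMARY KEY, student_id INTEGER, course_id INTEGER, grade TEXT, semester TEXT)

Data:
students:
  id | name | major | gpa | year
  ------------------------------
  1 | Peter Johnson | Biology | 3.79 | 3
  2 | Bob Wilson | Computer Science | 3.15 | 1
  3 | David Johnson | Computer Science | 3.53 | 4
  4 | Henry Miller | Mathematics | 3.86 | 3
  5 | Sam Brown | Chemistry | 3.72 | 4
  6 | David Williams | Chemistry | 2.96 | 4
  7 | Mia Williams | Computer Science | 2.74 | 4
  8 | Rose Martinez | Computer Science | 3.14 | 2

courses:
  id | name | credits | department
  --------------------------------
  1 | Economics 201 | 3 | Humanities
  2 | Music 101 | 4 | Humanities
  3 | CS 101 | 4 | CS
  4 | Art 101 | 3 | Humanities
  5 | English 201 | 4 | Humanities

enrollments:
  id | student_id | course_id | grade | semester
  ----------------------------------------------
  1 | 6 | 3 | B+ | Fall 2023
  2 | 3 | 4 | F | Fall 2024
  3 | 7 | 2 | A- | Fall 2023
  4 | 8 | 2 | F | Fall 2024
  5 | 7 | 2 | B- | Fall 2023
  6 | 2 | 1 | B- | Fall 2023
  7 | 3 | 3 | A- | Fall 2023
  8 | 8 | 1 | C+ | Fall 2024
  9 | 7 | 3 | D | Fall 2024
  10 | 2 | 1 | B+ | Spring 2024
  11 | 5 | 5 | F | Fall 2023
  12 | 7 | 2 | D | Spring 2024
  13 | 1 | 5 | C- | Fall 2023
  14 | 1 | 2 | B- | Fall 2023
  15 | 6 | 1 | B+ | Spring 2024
SELECT c.id, p.name AS course, c.semester, c.grade FROM enrollments c JOIN courses p ON c.course_id = p.id

Execution result:
id | course | semester | grade
1 | CS 101 | Fall 2023 | B+
2 | Art 101 | Fall 2024 | F
3 | Music 101 | Fall 2023 | A-
4 | Music 101 | Fall 2024 | F
5 | Music 101 | Fall 2023 | B-
6 | Economics 201 | Fall 2023 | B-
7 | CS 101 | Fall 2023 | A-
8 | Economics 201 | Fall 2024 | C+
9 | CS 101 | Fall 2024 | D
10 | Economics 201 | Spring 2024 | B+
11 | English 201 | Fall 2023 | F
12 | Music 101 | Spring 2024 | D
13 | English 201 | Fall 2023 | C-
14 | Music 101 | Fall 2023 | B-
15 | Economics 201 | Spring 2024 | B+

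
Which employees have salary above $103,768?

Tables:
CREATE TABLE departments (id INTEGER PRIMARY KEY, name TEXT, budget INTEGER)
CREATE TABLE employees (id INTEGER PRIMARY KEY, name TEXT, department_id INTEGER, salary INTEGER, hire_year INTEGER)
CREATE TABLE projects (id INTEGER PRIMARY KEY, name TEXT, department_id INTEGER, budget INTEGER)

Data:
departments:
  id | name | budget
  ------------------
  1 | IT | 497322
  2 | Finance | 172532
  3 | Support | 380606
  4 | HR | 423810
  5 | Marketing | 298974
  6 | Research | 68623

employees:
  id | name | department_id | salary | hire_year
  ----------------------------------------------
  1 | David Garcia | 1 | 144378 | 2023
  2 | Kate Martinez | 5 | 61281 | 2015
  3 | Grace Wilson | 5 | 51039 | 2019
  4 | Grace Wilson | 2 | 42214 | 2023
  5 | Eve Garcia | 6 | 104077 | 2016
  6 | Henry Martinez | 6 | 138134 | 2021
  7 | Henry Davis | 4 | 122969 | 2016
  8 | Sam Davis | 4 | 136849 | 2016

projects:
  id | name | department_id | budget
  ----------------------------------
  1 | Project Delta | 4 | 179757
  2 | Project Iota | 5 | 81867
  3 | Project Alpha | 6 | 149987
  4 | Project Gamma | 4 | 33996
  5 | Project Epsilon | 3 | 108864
SELECT name, salary FROM employees WHERE salary > 103768

Execution result:
name | salary
David Garcia | 144378
Eve Garcia | 104077
Henry Martinez | 138134
Henry Davis | 122969
Sam Davis | 136849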